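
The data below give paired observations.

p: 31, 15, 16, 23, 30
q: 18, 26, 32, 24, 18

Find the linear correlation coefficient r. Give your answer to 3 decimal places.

-0.913

n = 5, Σp = 115, Σq = 118, Σp² = 2871, Σq² = 2924, Σpq = 2552
nΣpq − ΣpΣq = 12760 − 13570 = -810
nΣp² − (Σp)² = 14355 − 13225 = 1130; nΣq² − (Σq)² = 14620 − 13924 = 696
r = -810 / √(1130 × 696) = -810 / 886.8371 ≈ -0.913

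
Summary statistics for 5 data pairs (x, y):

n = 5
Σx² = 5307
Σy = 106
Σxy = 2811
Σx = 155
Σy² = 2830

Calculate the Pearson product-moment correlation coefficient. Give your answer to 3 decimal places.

-0.878

r = (nΣxy − ΣxΣy) / √[(nΣx² − (Σx)²)(nΣy² − (Σy)²)]
Numerator: 5×2811 − 155×106 = -2375
Denominator: √[(26535 − 24025)(14150 − 11236)] = √[2510 × 2914] = 2704.4667
r = -2375 / 2704.4667 ≈ -0.878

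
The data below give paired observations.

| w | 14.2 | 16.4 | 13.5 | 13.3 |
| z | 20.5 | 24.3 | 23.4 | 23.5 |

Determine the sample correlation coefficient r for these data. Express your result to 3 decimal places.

0.306

n = 4, Σw = 57.4, Σz = 91.7, Σw² = 829.74, Σz² = 2110.55, Σwz = 1318.07
nΣwz − ΣwΣz = 5272.28 − 5263.58 = 8.7
nΣw² − (Σw)² = 3318.96 − 3294.76 = 24.2; nΣz² − (Σz)² = 8442.2 − 8408.89 = 33.31
r = 8.7 / √(24.2 × 33.31) = 8.7 / 28.3919 ≈ 0.306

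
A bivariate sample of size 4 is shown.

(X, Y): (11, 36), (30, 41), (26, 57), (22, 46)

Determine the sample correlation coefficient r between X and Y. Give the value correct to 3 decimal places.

n = 4, ΣX = 89, ΣY = 180, ΣX² = 2181, ΣY² = 8342, ΣXY = 4120
nΣXY − ΣXΣY = 16480 − 16020 = 460
nΣX² − (ΣX)² = 8724 − 7921 = 803; nΣY² − (ΣY)² = 33368 − 32400 = 968
r = 460 / √(803 × 968) = 460 / 881.6485 ≈ 0.522

0.522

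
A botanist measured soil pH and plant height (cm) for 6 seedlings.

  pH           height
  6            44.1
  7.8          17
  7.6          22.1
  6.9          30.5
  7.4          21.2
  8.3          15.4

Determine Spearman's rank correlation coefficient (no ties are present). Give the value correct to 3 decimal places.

-0.943

Rank pH: 1, 5, 4, 2, 3, 6
Rank height: 6, 2, 4, 5, 3, 1
d = rank(pH) − rank(height): -5, 3, 0, -3, 0, 5; Σd² = 68
ρ = 1 − 6Σd² / [n(n²−1)] = 1 − 6×68 / (6×35) = 1 − 408/210 ≈ -0.943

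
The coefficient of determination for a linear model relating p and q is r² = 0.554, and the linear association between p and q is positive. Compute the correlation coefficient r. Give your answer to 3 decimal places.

0.744

|r| = √0.554 = 0.744
The association is positive, so r = 0.744.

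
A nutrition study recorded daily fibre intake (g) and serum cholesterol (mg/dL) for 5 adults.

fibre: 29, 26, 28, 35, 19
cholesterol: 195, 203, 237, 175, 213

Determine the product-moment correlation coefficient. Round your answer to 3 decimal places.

n = 5, Σx = 137, Σy = 1023, Σx² = 3887, Σy² = 211397, Σxy = 27741
nΣxy − ΣxΣy = 138705 − 140151 = -1446
nΣx² − (Σx)² = 19435 − 18769 = 666; nΣy² − (Σy)² = 1056985 − 1046529 = 10456
r = -1446 / √(666 × 10456) = -1446 / 2638.8816 ≈ -0.548

-0.548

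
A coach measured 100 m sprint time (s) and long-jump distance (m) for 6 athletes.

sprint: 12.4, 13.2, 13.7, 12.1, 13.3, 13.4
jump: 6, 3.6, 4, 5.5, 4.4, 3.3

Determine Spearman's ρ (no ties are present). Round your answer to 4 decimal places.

-0.6571

Rank sprint: 2, 3, 6, 1, 4, 5
Rank jump: 6, 2, 3, 5, 4, 1
d = rank(sprint) − rank(jump): -4, 1, 3, -4, 0, 4; Σd² = 58
ρ = 1 − 6Σd² / [n(n²−1)] = 1 − 6×58 / (6×35) = 1 − 348/210 ≈ -0.6571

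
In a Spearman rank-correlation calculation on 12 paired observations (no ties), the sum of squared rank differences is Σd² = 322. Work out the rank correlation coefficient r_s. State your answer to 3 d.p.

ρ = 1 − 6Σd² / [n(n²−1)] = 1 − 6×322 / (12×143)
  = 1 − 1932/1716 = 1 − 1.1259 ≈ -0.126

-0.126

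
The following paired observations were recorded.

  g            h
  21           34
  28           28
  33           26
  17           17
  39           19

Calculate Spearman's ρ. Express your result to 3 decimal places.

0.000

Rank g: 2, 3, 4, 1, 5
Rank h: 5, 4, 3, 1, 2
d = rank(g) − rank(h): -3, -1, 1, 0, 3; Σd² = 20
ρ = 1 − 6Σd² / [n(n²−1)] = 1 − 6×20 / (5×24) = 1 − 120/120 ≈ 0.000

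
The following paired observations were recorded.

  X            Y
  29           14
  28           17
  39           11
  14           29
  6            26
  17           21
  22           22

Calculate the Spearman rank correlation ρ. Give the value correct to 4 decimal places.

-0.9286

Rank X: 6, 5, 7, 2, 1, 3, 4
Rank Y: 2, 3, 1, 7, 6, 4, 5
d = rank(X) − rank(Y): 4, 2, 6, -5, -5, -1, -1; Σd² = 108
ρ = 1 − 6Σd² / [n(n²−1)] = 1 − 6×108 / (7×48) = 1 − 648/336 ≈ -0.9286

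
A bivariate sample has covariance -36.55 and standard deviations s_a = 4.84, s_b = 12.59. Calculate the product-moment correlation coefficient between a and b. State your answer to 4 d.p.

-0.5998

r = Cov(a,b) / (s_a · s_b) = -36.55 / (4.84 × 12.59)
  = -36.55 / 60.9356 ≈ -0.5998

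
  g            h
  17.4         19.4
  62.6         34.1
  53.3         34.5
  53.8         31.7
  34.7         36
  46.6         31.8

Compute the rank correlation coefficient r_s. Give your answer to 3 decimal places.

0.143

Rank g: 1, 6, 4, 5, 2, 3
Rank h: 1, 4, 5, 2, 6, 3
d = rank(g) − rank(h): 0, 2, -1, 3, -4, 0; Σd² = 30
ρ = 1 − 6Σd² / [n(n²−1)] = 1 − 6×30 / (6×35) = 1 − 180/210 ≈ 0.143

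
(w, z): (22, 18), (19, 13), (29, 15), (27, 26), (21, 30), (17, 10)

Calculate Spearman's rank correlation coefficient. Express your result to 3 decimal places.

0.486

Rank w: 4, 2, 6, 5, 3, 1
Rank z: 4, 2, 3, 5, 6, 1
d = rank(w) − rank(z): 0, 0, 3, 0, -3, 0; Σd² = 18
ρ = 1 − 6Σd² / [n(n²−1)] = 1 − 6×18 / (6×35) = 1 − 108/210 ≈ 0.486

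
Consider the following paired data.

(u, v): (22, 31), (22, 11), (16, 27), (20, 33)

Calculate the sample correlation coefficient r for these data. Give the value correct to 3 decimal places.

n = 4, Σu = 80, Σv = 102, Σu² = 1624, Σv² = 2900, Σuv = 2016
nΣuv − ΣuΣv = 8064 − 8160 = -96
nΣu² − (Σu)² = 6496 − 6400 = 96; nΣv² − (Σv)² = 11600 − 10404 = 1196
r = -96 / √(96 × 1196) = -96 / 338.8451 ≈ -0.283

-0.283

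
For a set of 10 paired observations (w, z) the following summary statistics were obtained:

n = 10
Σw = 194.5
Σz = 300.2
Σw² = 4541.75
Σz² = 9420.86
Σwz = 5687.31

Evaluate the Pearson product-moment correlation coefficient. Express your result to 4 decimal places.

r = (nΣwz − ΣwΣz) / √[(nΣw² − (Σw)²)(nΣz² − (Σz)²)]
Numerator: 10×5687.31 − 194.5×300.2 = -1515.8
Denominator: √[(45417.5 − 37830.25)(94208.6 − 90120.04)] = √[7587.25 × 4088.56] = 5569.6433
r = -1515.8 / 5569.6433 ≈ -0.2722

-0.2722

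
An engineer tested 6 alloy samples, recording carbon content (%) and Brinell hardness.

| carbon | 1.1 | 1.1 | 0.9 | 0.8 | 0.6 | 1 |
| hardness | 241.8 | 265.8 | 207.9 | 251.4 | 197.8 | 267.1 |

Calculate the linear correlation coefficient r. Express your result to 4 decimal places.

n = 6, Σx = 5.5, Σy = 1431.8, Σx² = 5.23, Σy² = 346008.5, Σxy = 1332.37
nΣxy − ΣxΣy = 7994.22 − 7874.9 = 119.32
nΣx² − (Σx)² = 31.38 − 30.25 = 1.13; nΣy² − (Σy)² = 2076051 − 2050051.24 = 25999.76
r = 119.32 / √(1.13 × 25999.76) = 119.32 / 171.4052 ≈ 0.6961

0.6961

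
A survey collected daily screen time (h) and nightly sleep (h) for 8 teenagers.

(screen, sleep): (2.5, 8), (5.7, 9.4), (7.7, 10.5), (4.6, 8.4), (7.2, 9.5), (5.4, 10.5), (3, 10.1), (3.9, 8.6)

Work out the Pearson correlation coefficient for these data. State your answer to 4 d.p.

n = 8, Σx = 40, Σy = 75, Σx² = 224.4, Σy² = 709.64, Σxy = 382.01
nΣxy − ΣxΣy = 3056.08 − 3000 = 56.08
nΣx² − (Σx)² = 1795.2 − 1600 = 195.2; nΣy² − (Σy)² = 5677.12 − 5625 = 52.12
r = 56.08 / √(195.2 × 52.12) = 56.08 / 100.8654 ≈ 0.5560

0.5560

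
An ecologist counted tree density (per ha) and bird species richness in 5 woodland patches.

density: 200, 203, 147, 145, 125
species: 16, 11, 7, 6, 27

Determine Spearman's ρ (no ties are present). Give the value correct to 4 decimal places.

Rank density: 4, 5, 3, 2, 1
Rank species: 4, 3, 2, 1, 5
d = rank(density) − rank(species): 0, 2, 1, 1, -4; Σd² = 22
ρ = 1 − 6Σd² / [n(n²−1)] = 1 − 6×22 / (5×24) = 1 − 132/120 ≈ -0.1000

-0.1000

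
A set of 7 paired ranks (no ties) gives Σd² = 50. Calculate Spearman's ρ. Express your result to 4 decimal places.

ρ = 1 − 6Σd² / [n(n²−1)] = 1 − 6×50 / (7×48)
  = 1 − 300/336 = 1 − 0.89286 ≈ 0.1071

0.1071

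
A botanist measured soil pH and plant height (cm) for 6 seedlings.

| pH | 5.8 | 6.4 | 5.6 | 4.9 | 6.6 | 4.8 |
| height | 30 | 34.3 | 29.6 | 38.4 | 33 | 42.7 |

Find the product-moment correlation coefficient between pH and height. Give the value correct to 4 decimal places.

n = 6, Σx = 34.1, Σy = 208, Σx² = 196.57, Σy² = 7339.5, Σxy = 1170.2
nΣxy − ΣxΣy = 7021.2 − 7092.8 = -71.6
nΣx² − (Σx)² = 1179.42 − 1162.81 = 16.61; nΣy² − (Σy)² = 44037 − 43264 = 773
r = -71.6 / √(16.61 × 773) = -71.6 / 113.3116 ≈ -0.6319

-0.6319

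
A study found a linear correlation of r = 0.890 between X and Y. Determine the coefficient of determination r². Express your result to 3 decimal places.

0.792

r² = (0.890)² = 0.792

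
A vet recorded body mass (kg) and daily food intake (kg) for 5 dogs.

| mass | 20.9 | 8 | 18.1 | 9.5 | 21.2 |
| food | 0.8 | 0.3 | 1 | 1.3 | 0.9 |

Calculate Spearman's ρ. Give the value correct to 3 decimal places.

Rank mass: 4, 1, 3, 2, 5
Rank food: 2, 1, 4, 5, 3
d = rank(mass) − rank(food): 2, 0, -1, -3, 2; Σd² = 18
ρ = 1 − 6Σd² / [n(n²−1)] = 1 − 6×18 / (5×24) = 1 − 108/120 ≈ 0.100

0.100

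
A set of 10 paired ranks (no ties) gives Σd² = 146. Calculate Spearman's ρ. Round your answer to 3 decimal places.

ρ = 1 − 6Σd² / [n(n²−1)] = 1 − 6×146 / (10×99)
  = 1 − 876/990 = 1 − 0.8848 ≈ 0.115

0.115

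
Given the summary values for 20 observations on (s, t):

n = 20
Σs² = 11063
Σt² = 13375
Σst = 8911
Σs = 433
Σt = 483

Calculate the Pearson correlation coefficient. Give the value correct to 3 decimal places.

-0.910

r = (nΣst − ΣsΣt) / √[(nΣs² − (Σs)²)(nΣt² − (Σt)²)]
Numerator: 20×8911 − 433×483 = -30919
Denominator: √[(221260 − 187489)(267500 − 233289)] = √[33771 × 34211] = 33990.2880
r = -30919 / 33990.2880 ≈ -0.910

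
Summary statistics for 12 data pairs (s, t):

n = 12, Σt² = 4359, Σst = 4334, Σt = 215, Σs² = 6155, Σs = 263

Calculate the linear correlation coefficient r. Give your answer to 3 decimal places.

r = (nΣst − ΣsΣt) / √[(nΣs² − (Σs)²)(nΣt² − (Σt)²)]
Numerator: 12×4334 − 263×215 = -4537
Denominator: √[(73860 − 69169)(52308 − 46225)] = √[4691 × 6083] = 5341.8492
r = -4537 / 5341.8492 ≈ -0.849

-0.849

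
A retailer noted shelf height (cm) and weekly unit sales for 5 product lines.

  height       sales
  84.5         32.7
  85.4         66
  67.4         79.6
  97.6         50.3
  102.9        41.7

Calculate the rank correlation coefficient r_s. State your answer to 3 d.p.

Rank height: 2, 3, 1, 4, 5
Rank sales: 1, 4, 5, 3, 2
d = rank(height) − rank(sales): 1, -1, -4, 1, 3; Σd² = 28
ρ = 1 − 6Σd² / [n(n²−1)] = 1 − 6×28 / (5×24) = 1 − 168/120 ≈ -0.400

-0.400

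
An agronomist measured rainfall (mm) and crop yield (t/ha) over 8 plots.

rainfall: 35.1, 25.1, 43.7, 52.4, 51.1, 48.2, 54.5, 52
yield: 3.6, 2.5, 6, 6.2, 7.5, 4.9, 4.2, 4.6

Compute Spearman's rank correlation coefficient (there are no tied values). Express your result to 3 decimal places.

0.429

Rank rainfall: 2, 1, 3, 7, 5, 4, 8, 6
Rank yield: 2, 1, 6, 7, 8, 5, 3, 4
d = rank(rainfall) − rank(yield): 0, 0, -3, 0, -3, -1, 5, 2; Σd² = 48
ρ = 1 − 6Σd² / [n(n²−1)] = 1 − 6×48 / (8×63) = 1 − 288/504 ≈ 0.429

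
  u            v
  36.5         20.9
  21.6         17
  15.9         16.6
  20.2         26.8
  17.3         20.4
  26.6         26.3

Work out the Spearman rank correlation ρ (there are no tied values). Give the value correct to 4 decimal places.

Rank u: 6, 4, 1, 3, 2, 5
Rank v: 4, 2, 1, 6, 3, 5
d = rank(u) − rank(v): 2, 2, 0, -3, -1, 0; Σd² = 18
ρ = 1 − 6Σd² / [n(n²−1)] = 1 − 6×18 / (6×35) = 1 − 108/210 ≈ 0.4857

0.4857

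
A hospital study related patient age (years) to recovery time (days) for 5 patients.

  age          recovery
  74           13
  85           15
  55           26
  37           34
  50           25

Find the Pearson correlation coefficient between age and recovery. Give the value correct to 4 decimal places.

n = 5, Σx = 301, Σy = 113, Σx² = 19595, Σy² = 2851, Σxy = 6175
nΣxy − ΣxΣy = 30875 − 34013 = -3138
nΣx² − (Σx)² = 97975 − 90601 = 7374; nΣy² − (Σy)² = 14255 − 12769 = 1486
r = -3138 / √(7374 × 1486) = -3138 / 3310.2513 ≈ -0.9480

-0.9480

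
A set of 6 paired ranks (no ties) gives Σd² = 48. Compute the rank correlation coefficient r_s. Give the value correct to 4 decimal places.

-0.3714

ρ = 1 − 6Σd² / [n(n²−1)] = 1 − 6×48 / (6×35)
  = 1 − 288/210 = 1 − 1.37143 ≈ -0.3714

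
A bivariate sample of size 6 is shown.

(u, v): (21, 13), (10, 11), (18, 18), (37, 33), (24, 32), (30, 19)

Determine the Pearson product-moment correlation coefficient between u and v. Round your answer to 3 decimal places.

0.736

n = 6, Σu = 140, Σv = 126, Σu² = 3710, Σv² = 3088, Σuv = 3266
nΣuv − ΣuΣv = 19596 − 17640 = 1956
nΣu² − (Σu)² = 22260 − 19600 = 2660; nΣv² − (Σv)² = 18528 − 15876 = 2652
r = 1956 / √(2660 × 2652) = 1956 / 2655.9970 ≈ 0.736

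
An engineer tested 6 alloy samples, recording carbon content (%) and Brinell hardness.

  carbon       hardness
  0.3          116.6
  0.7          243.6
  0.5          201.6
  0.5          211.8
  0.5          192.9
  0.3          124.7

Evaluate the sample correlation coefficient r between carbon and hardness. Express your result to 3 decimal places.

0.969

n = 6, Σx = 2.8, Σy = 1091.2, Σx² = 1.42, Σy² = 211198.82, Σxy = 546.06
nΣxy − ΣxΣy = 3276.36 − 3055.36 = 221
nΣx² − (Σx)² = 8.52 − 7.84 = 0.68; nΣy² − (Σy)² = 1267192.92 − 1190717.44 = 76475.48
r = 221 / √(0.68 × 76475.48) = 221 / 228.0424 ≈ 0.969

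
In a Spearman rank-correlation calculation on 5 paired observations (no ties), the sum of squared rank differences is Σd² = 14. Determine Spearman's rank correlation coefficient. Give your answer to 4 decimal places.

ρ = 1 − 6Σd² / [n(n²−1)] = 1 − 6×14 / (5×24)
  = 1 − 84/120 = 1 − 0.70000 ≈ 0.3000

0.3000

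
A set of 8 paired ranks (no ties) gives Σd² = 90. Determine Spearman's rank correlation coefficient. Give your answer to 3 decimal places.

ρ = 1 − 6Σd² / [n(n²−1)] = 1 − 6×90 / (8×63)
  = 1 − 540/504 = 1 − 1.0714 ≈ -0.071

-0.071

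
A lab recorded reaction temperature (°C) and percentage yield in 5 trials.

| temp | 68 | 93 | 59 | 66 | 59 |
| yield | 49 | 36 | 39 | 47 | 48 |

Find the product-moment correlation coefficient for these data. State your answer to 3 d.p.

n = 5, Σx = 345, Σy = 219, Σx² = 24591, Σy² = 9731, Σxy = 14915
nΣxy − ΣxΣy = 74575 − 75555 = -980
nΣx² − (Σx)² = 122955 − 119025 = 3930; nΣy² − (Σy)² = 48655 − 47961 = 694
r = -980 / √(3930 × 694) = -980 / 1651.4902 ≈ -0.593

-0.593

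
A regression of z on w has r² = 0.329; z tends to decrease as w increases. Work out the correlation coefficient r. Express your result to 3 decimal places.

-0.574

|r| = √0.329 = 0.574
The association is negative, so r = −0.574.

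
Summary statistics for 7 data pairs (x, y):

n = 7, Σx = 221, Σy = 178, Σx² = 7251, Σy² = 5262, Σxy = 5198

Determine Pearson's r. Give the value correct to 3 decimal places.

-0.940

r = (nΣxy − ΣxΣy) / √[(nΣx² − (Σx)²)(nΣy² − (Σy)²)]
Numerator: 7×5198 − 221×178 = -2952
Denominator: √[(50757 − 48841)(36834 − 31684)] = √[1916 × 5150] = 3141.2418
r = -2952 / 3141.2418 ≈ -0.940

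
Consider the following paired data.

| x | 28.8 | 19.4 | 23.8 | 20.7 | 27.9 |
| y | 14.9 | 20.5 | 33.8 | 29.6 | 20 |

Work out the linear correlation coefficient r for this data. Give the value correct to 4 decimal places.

-0.4907

n = 5, Σx = 120.6, Σy = 118.8, Σx² = 2979.14, Σy² = 3060.86, Σxy = 2801.98
nΣxy − ΣxΣy = 14009.9 − 14327.28 = -317.38
nΣx² − (Σx)² = 14895.7 − 14544.36 = 351.34; nΣy² − (Σy)² = 15304.3 − 14113.44 = 1190.86
r = -317.38 / √(351.34 × 1190.86) = -317.38 / 646.8360 ≈ -0.4907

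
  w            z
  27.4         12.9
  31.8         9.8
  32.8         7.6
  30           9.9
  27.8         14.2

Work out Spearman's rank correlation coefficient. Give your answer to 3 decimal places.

-0.900

Rank w: 1, 4, 5, 3, 2
Rank z: 4, 2, 1, 3, 5
d = rank(w) − rank(z): -3, 2, 4, 0, -3; Σd² = 38
ρ = 1 − 6Σd² / [n(n²−1)] = 1 − 6×38 / (5×24) = 1 − 228/120 ≈ -0.900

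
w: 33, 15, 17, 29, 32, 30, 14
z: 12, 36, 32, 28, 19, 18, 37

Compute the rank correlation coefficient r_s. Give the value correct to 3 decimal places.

Rank w: 7, 2, 3, 4, 6, 5, 1
Rank z: 1, 6, 5, 4, 3, 2, 7
d = rank(w) − rank(z): 6, -4, -2, 0, 3, 3, -6; Σd² = 110
ρ = 1 − 6Σd² / [n(n²−1)] = 1 − 6×110 / (7×48) = 1 − 660/336 ≈ -0.964

-0.964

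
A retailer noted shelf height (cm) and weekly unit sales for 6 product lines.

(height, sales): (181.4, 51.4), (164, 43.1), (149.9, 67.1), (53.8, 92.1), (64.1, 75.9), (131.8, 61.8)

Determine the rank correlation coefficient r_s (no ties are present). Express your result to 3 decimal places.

-0.886

Rank height: 6, 5, 4, 1, 2, 3
Rank sales: 2, 1, 4, 6, 5, 3
d = rank(height) − rank(sales): 4, 4, 0, -5, -3, 0; Σd² = 66
ρ = 1 − 6Σd² / [n(n²−1)] = 1 − 6×66 / (6×35) = 1 − 396/210 ≈ -0.886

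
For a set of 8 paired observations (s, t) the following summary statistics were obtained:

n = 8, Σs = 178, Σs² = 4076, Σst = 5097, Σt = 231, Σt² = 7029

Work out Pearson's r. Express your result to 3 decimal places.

-0.210

r = (nΣst − ΣsΣt) / √[(nΣs² − (Σs)²)(nΣt² − (Σt)²)]
Numerator: 8×5097 − 178×231 = -342
Denominator: √[(32608 − 31684)(56232 − 53361)] = √[924 × 2871] = 1628.7431
r = -342 / 1628.7431 ≈ -0.210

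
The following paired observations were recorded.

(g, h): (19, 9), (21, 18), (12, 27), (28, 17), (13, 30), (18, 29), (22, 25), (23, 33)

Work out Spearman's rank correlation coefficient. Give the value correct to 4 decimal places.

Rank g: 4, 5, 1, 8, 2, 3, 6, 7
Rank h: 1, 3, 5, 2, 7, 6, 4, 8
d = rank(g) − rank(h): 3, 2, -4, 6, -5, -3, 2, -1; Σd² = 104
ρ = 1 − 6Σd² / [n(n²−1)] = 1 − 6×104 / (8×63) = 1 − 624/504 ≈ -0.2381

-0.2381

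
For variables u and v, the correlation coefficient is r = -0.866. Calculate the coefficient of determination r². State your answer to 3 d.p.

r² = (-0.866)² = 0.750

0.750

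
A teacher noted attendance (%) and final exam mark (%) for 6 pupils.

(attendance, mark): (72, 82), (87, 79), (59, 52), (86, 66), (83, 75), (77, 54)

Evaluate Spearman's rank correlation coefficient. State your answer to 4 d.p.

0.3714

Rank attendance: 2, 6, 1, 5, 4, 3
Rank mark: 6, 5, 1, 3, 4, 2
d = rank(attendance) − rank(mark): -4, 1, 0, 2, 0, 1; Σd² = 22
ρ = 1 − 6Σd² / [n(n²−1)] = 1 − 6×22 / (6×35) = 1 − 132/210 ≈ 0.3714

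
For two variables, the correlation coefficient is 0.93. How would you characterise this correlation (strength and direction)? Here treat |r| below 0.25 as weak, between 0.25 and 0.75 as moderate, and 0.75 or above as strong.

r = 0.93 > 0 so the relationship is positive.
|r| = 0.93, which falls in the strong range.

strong positive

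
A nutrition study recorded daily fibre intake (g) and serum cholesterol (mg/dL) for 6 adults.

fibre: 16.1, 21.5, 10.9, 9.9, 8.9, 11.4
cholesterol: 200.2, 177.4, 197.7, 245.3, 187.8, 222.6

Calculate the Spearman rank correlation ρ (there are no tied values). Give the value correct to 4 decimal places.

Rank fibre: 5, 6, 3, 2, 1, 4
Rank cholesterol: 4, 1, 3, 6, 2, 5
d = rank(fibre) − rank(cholesterol): 1, 5, 0, -4, -1, -1; Σd² = 44
ρ = 1 − 6Σd² / [n(n²−1)] = 1 − 6×44 / (6×35) = 1 − 264/210 ≈ -0.2571

-0.2571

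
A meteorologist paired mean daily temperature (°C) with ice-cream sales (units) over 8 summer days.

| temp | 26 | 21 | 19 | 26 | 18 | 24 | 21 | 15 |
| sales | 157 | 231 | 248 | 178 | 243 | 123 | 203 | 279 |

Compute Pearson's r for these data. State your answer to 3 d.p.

n = 8, Σx = 170, Σy = 1662, Σx² = 3720, Σy² = 364426, Σxy = 34047
nΣxy − ΣxΣy = 272376 − 282540 = -10164
nΣx² − (Σx)² = 29760 − 28900 = 860; nΣy² − (Σy)² = 2915408 − 2762244 = 153164
r = -10164 / √(860 × 153164) = -10164 / 11476.9787 ≈ -0.886

-0.886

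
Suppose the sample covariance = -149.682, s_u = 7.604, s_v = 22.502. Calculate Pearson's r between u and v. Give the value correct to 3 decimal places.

r = Cov(u,v) / (s_u · s_v) = -149.682 / (7.604 × 22.502)
  = -149.682 / 171.1052 ≈ -0.875

-0.875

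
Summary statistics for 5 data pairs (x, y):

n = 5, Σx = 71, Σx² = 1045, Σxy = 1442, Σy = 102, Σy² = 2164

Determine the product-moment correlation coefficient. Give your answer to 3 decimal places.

r = (nΣxy − ΣxΣy) / √[(nΣx² − (Σx)²)(nΣy² − (Σy)²)]
Numerator: 5×1442 − 71×102 = -32
Denominator: √[(5225 − 5041)(10820 − 10404)] = √[184 × 416] = 276.6659
r = -32 / 276.6659 ≈ -0.116

-0.116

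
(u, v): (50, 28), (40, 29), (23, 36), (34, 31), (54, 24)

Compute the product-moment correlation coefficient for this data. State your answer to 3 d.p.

n = 5, Σu = 201, Σv = 148, Σu² = 8701, Σv² = 4458, Σuv = 5738
nΣuv − ΣuΣv = 28690 − 29748 = -1058
nΣu² − (Σu)² = 43505 − 40401 = 3104; nΣv² − (Σv)² = 22290 − 21904 = 386
r = -1058 / √(3104 × 386) = -1058 / 1094.5976 ≈ -0.967

-0.967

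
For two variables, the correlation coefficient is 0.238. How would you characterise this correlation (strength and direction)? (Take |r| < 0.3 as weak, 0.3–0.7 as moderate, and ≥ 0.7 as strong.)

weak positive

r = 0.238 > 0 so the relationship is positive.
|r| = 0.238, which falls in the weak range.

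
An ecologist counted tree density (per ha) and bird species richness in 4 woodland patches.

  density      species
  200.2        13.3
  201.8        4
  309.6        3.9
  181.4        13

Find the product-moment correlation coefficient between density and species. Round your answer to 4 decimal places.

n = 4, Σx = 893, Σy = 34.2, Σx² = 209561.4, Σy² = 377.1, Σxy = 7035.5
nΣxy − ΣxΣy = 28142 − 30540.6 = -2398.6
nΣx² − (Σx)² = 838245.6 − 797449 = 40796.6; nΣy² − (Σy)² = 1508.4 − 1169.64 = 338.76
r = -2398.6 / √(40796.6 × 338.76) = -2398.6 / 3717.5605 ≈ -0.6452

-0.6452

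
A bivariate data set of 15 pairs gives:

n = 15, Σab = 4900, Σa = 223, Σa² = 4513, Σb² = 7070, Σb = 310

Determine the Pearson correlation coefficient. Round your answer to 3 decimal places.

r = (nΣab − ΣaΣb) / √[(nΣa² − (Σa)²)(nΣb² − (Σb)²)]
Numerator: 15×4900 − 223×310 = 4370
Denominator: √[(67695 − 49729)(106050 − 96100)] = √[17966 × 9950] = 13370.1795
r = 4370 / 13370.1795 ≈ 0.327

0.327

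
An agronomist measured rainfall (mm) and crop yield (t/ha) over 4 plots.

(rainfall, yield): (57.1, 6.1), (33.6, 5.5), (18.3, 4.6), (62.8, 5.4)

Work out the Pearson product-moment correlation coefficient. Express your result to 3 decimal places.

n = 4, Σx = 171.8, Σy = 21.6, Σx² = 8668.1, Σy² = 117.78, Σxy = 956.41
nΣxy − ΣxΣy = 3825.64 − 3710.88 = 114.76
nΣx² − (Σx)² = 34672.4 − 29515.24 = 5157.16; nΣy² − (Σy)² = 471.12 − 466.56 = 4.56
r = 114.76 / √(5157.16 × 4.56) = 114.76 / 153.3514 ≈ 0.748

0.748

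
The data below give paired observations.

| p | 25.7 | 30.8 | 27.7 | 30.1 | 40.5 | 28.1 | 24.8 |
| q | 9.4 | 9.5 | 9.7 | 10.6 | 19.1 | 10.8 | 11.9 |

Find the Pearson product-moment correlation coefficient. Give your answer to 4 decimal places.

0.8400

n = 7, Σp = 207.7, Σq = 81, Σp² = 6327.33, Σq² = 1008.12, Σpq = 2494.08
nΣpq − ΣpΣq = 17458.56 − 16823.7 = 634.86
nΣp² − (Σp)² = 44291.31 − 43139.29 = 1152.02; nΣq² − (Σq)² = 7056.84 − 6561 = 495.84
r = 634.86 / √(1152.02 × 495.84) = 634.86 / 755.7894 ≈ 0.8400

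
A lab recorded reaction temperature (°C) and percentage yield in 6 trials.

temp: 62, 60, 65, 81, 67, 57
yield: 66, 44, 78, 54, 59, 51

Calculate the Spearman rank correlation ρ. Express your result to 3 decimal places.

0.429

Rank temp: 3, 2, 4, 6, 5, 1
Rank yield: 5, 1, 6, 3, 4, 2
d = rank(temp) − rank(yield): -2, 1, -2, 3, 1, -1; Σd² = 20
ρ = 1 − 6Σd² / [n(n²−1)] = 1 − 6×20 / (6×35) = 1 − 120/210 ≈ 0.429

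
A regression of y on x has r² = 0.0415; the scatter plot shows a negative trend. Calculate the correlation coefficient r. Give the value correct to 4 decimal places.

-0.2037

|r| = √0.0415 = 0.2037
The association is negative, so r = −0.2037.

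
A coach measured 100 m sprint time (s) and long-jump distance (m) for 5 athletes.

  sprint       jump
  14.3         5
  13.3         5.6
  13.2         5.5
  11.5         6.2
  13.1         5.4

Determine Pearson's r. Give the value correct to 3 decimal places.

n = 5, Σx = 65.4, Σy = 27.7, Σx² = 859.48, Σy² = 154.21, Σxy = 360.62
nΣxy − ΣxΣy = 1803.1 − 1811.58 = -8.48
nΣx² − (Σx)² = 4297.4 − 4277.16 = 20.24; nΣy² − (Σy)² = 771.05 − 767.29 = 3.76
r = -8.48 / √(20.24 × 3.76) = -8.48 / 8.7237 ≈ -0.972

-0.972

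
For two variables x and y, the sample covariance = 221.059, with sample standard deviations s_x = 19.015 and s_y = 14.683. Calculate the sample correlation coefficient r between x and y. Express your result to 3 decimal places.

r = Cov(x,y) / (s_x · s_y) = 221.059 / (19.015 × 14.683)
  = 221.059 / 279.1972 ≈ 0.792

0.792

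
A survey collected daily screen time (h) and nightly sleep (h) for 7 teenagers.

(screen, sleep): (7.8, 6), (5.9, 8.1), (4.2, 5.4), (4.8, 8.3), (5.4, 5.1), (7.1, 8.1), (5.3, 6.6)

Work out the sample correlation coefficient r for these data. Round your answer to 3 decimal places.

n = 7, Σx = 40.5, Σy = 47.6, Σx² = 243.99, Σy² = 334.84, Σxy = 277.14
nΣxy − ΣxΣy = 1939.98 − 1927.8 = 12.18
nΣx² − (Σx)² = 1707.93 − 1640.25 = 67.68; nΣy² − (Σy)² = 2343.88 − 2265.76 = 78.12
r = 12.18 / √(67.68 × 78.12) = 12.18 / 72.7129 ≈ 0.168

0.168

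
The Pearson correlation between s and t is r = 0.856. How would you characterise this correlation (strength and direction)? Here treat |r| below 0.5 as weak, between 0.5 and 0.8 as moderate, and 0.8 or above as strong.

strong positive

r = 0.856 > 0 so the relationship is positive.
|r| = 0.856, which falls in the strong range.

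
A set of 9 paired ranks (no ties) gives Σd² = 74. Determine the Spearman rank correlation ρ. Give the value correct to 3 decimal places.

0.383

ρ = 1 − 6Σd² / [n(n²−1)] = 1 − 6×74 / (9×80)
  = 1 − 444/720 = 1 − 0.6167 ≈ 0.383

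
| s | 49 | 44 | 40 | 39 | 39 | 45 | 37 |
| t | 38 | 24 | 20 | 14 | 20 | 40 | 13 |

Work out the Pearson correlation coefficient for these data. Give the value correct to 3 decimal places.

0.907

n = 7, Σs = 293, Σt = 169, Σs² = 12373, Σt² = 4785, Σst = 7325
nΣst − ΣsΣt = 51275 − 49517 = 1758
nΣs² − (Σs)² = 86611 − 85849 = 762; nΣt² − (Σt)² = 33495 − 28561 = 4934
r = 1758 / √(762 × 4934) = 1758 / 1938.9966 ≈ 0.907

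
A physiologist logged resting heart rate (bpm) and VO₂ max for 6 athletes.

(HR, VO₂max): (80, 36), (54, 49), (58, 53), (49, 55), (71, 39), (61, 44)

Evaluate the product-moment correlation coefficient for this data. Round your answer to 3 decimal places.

-0.938

n = 6, Σx = 373, Σy = 276, Σx² = 23843, Σy² = 12988, Σxy = 16748
nΣxy − ΣxΣy = 100488 − 102948 = -2460
nΣx² − (Σx)² = 143058 − 139129 = 3929; nΣy² − (Σy)² = 77928 − 76176 = 1752
r = -2460 / √(3929 × 1752) = -2460 / 2623.6631 ≈ -0.938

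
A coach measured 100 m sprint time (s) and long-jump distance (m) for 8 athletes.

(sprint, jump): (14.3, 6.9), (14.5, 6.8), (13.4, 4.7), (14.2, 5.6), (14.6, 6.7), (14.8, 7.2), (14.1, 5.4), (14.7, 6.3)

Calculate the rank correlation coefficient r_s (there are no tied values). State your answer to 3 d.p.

Rank sprint: 4, 5, 1, 3, 6, 8, 2, 7
Rank jump: 7, 6, 1, 3, 5, 8, 2, 4
d = rank(sprint) − rank(jump): -3, -1, 0, 0, 1, 0, 0, 3; Σd² = 20
ρ = 1 − 6Σd² / [n(n²−1)] = 1 − 6×20 / (8×63) = 1 − 120/504 ≈ 0.762

0.762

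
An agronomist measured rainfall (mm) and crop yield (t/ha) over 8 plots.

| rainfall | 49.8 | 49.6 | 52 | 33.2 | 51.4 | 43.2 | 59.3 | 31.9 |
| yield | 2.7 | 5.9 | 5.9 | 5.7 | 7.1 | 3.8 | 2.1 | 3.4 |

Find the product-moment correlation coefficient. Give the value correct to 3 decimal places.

n = 8, Σx = 370.4, Σy = 36.6, Σx² = 17788.74, Σy² = 190.22, Σxy = 1685.23
nΣxy − ΣxΣy = 13481.84 − 13556.64 = -74.8
nΣx² − (Σx)² = 142309.92 − 137196.16 = 5113.76; nΣy² − (Σy)² = 1521.76 − 1339.56 = 182.2
r = -74.8 / √(5113.76 × 182.2) = -74.8 / 965.2601 ≈ -0.077

-0.077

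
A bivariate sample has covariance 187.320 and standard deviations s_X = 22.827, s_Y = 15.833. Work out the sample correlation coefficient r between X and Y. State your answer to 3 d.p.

0.518

r = Cov(X,Y) / (s_X · s_Y) = 187.320 / (22.827 × 15.833)
  = 187.320 / 361.4199 ≈ 0.518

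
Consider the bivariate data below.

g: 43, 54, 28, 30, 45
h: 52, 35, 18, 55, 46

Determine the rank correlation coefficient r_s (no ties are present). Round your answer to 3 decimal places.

0.000

Rank g: 3, 5, 1, 2, 4
Rank h: 4, 2, 1, 5, 3
d = rank(g) − rank(h): -1, 3, 0, -3, 1; Σd² = 20
ρ = 1 − 6Σd² / [n(n²−1)] = 1 − 6×20 / (5×24) = 1 − 120/120 ≈ 0.000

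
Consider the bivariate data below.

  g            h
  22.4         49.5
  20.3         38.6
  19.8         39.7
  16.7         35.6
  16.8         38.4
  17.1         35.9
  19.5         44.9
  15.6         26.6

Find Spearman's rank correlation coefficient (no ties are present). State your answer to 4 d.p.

Rank g: 8, 7, 6, 2, 3, 4, 5, 1
Rank h: 8, 5, 6, 2, 4, 3, 7, 1
d = rank(g) − rank(h): 0, 2, 0, 0, -1, 1, -2, 0; Σd² = 10
ρ = 1 − 6Σd² / [n(n²−1)] = 1 − 6×10 / (8×63) = 1 − 60/504 ≈ 0.8810

0.8810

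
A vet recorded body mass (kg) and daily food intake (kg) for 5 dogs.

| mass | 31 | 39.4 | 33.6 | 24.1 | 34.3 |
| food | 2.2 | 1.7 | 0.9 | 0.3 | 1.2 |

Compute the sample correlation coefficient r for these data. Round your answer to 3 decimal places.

n = 5, Σx = 162.4, Σy = 6.3, Σx² = 5399.62, Σy² = 10.07, Σxy = 213.81
nΣxy − ΣxΣy = 1069.05 − 1023.12 = 45.93
nΣx² − (Σx)² = 26998.1 − 26373.76 = 624.34; nΣy² − (Σy)² = 50.35 − 39.69 = 10.66
r = 45.93 / √(624.34 × 10.66) = 45.93 / 81.5810 ≈ 0.563

0.563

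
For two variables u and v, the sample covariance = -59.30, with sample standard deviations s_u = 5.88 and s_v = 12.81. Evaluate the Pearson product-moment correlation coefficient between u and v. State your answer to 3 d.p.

r = Cov(u,v) / (s_u · s_v) = -59.30 / (5.88 × 12.81)
  = -59.30 / 75.3228 ≈ -0.787

-0.787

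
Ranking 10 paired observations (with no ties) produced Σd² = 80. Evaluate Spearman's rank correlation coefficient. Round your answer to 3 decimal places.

ρ = 1 − 6Σd² / [n(n²−1)] = 1 − 6×80 / (10×99)
  = 1 − 480/990 = 1 − 0.4848 ≈ 0.515

0.515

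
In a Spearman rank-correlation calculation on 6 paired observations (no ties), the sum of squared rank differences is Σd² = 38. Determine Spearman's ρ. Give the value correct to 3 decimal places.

ρ = 1 − 6Σd² / [n(n²−1)] = 1 − 6×38 / (6×35)
  = 1 − 228/210 = 1 − 1.0857 ≈ -0.086

-0.086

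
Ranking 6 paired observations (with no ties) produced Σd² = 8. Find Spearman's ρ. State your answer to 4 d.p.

0.7714

ρ = 1 − 6Σd² / [n(n²−1)] = 1 − 6×8 / (6×35)
  = 1 − 48/210 = 1 − 0.22857 ≈ 0.7714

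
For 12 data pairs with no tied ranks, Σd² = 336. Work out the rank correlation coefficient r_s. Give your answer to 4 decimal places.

-0.1748

ρ = 1 − 6Σd² / [n(n²−1)] = 1 − 6×336 / (12×143)
  = 1 − 2016/1716 = 1 − 1.17483 ≈ -0.1748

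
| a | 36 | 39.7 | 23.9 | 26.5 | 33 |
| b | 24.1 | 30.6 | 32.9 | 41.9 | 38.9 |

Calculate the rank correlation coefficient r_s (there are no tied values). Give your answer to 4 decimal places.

-0.6000

Rank a: 4, 5, 1, 2, 3
Rank b: 1, 2, 3, 5, 4
d = rank(a) − rank(b): 3, 3, -2, -3, -1; Σd² = 32
ρ = 1 − 6Σd² / [n(n²−1)] = 1 − 6×32 / (5×24) = 1 − 192/120 ≈ -0.6000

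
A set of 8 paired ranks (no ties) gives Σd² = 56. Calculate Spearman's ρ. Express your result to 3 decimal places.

ρ = 1 − 6Σd² / [n(n²−1)] = 1 − 6×56 / (8×63)
  = 1 − 336/504 = 1 − 0.6667 ≈ 0.333

0.333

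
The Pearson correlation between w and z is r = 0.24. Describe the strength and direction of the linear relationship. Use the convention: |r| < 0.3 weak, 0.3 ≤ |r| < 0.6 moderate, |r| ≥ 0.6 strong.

weak positive

r = 0.24 > 0 so the relationship is positive.
|r| = 0.24, which falls in the weak range.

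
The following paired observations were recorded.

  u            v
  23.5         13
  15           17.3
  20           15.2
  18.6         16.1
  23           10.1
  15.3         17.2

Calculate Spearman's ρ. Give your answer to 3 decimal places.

-0.943

Rank u: 6, 1, 4, 3, 5, 2
Rank v: 2, 6, 3, 4, 1, 5
d = rank(u) − rank(v): 4, -5, 1, -1, 4, -3; Σd² = 68
ρ = 1 − 6Σd² / [n(n²−1)] = 1 − 6×68 / (6×35) = 1 − 408/210 ≈ -0.943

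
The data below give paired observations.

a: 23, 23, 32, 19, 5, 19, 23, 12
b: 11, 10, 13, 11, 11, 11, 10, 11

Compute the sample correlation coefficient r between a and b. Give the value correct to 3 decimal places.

0.343

n = 8, Σa = 156, Σb = 88, Σa² = 3502, Σb² = 974, Σab = 1734
nΣab − ΣaΣb = 13872 − 13728 = 144
nΣa² − (Σa)² = 28016 − 24336 = 3680; nΣb² − (Σb)² = 7792 − 7744 = 48
r = 144 / √(3680 × 48) = 144 / 420.2856 ≈ 0.343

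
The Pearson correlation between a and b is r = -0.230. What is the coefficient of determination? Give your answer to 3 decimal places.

0.053

r² = (-0.230)² = 0.053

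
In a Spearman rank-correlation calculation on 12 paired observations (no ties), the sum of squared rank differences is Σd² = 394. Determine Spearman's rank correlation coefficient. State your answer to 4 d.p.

ρ = 1 − 6Σd² / [n(n²−1)] = 1 − 6×394 / (12×143)
  = 1 − 2364/1716 = 1 − 1.37762 ≈ -0.3776

-0.3776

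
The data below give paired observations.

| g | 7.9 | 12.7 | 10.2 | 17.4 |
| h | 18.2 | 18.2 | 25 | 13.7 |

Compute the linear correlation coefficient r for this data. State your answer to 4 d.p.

n = 4, Σg = 48.2, Σh = 75.1, Σg² = 630.5, Σh² = 1475.17, Σgh = 868.3
nΣgh − ΣgΣh = 3473.2 − 3619.82 = -146.62
nΣg² − (Σg)² = 2522 − 2323.24 = 198.76; nΣh² − (Σh)² = 5900.68 − 5640.01 = 260.67
r = -146.62 / √(198.76 × 260.67) = -146.62 / 227.6198 ≈ -0.6441

-0.6441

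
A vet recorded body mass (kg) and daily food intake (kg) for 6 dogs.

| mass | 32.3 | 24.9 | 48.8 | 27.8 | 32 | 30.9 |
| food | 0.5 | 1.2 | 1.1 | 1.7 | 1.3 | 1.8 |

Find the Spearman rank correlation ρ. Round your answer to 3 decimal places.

-0.543

Rank mass: 5, 1, 6, 2, 4, 3
Rank food: 1, 3, 2, 5, 4, 6
d = rank(mass) − rank(food): 4, -2, 4, -3, 0, -3; Σd² = 54
ρ = 1 − 6Σd² / [n(n²−1)] = 1 − 6×54 / (6×35) = 1 − 324/210 ≈ -0.543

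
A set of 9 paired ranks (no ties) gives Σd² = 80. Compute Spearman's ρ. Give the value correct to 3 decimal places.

ρ = 1 − 6Σd² / [n(n²−1)] = 1 − 6×80 / (9×80)
  = 1 − 480/720 = 1 − 0.6667 ≈ 0.333

0.333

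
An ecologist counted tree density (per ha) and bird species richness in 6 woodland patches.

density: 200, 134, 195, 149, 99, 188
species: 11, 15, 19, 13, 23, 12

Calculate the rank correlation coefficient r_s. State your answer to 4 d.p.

Rank density: 6, 2, 5, 3, 1, 4
Rank species: 1, 4, 5, 3, 6, 2
d = rank(density) − rank(species): 5, -2, 0, 0, -5, 2; Σd² = 58
ρ = 1 − 6Σd² / [n(n²−1)] = 1 − 6×58 / (6×35) = 1 − 348/210 ≈ -0.6571

-0.6571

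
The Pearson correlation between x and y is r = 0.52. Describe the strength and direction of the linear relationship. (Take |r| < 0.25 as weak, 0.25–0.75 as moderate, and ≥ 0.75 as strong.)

r = 0.52 > 0 so the relationship is positive.
|r| = 0.52, which falls in the moderate range.

moderate positive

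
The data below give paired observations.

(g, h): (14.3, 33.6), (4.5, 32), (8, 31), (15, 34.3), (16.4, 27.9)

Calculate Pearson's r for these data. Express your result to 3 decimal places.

n = 5, Σg = 58.2, Σh = 158.8, Σg² = 782.7, Σh² = 5068.86, Σgh = 1844.54
nΣgh − ΣgΣh = 9222.7 − 9242.16 = -19.46
nΣg² − (Σg)² = 3913.5 − 3387.24 = 526.26; nΣh² − (Σh)² = 25344.3 − 25217.44 = 126.86
r = -19.46 / √(526.26 × 126.86) = -19.46 / 258.3822 ≈ -0.075

-0.075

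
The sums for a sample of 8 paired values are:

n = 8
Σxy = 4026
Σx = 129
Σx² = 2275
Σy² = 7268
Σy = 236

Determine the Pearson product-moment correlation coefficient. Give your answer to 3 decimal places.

0.903

r = (nΣxy − ΣxΣy) / √[(nΣx² − (Σx)²)(nΣy² − (Σy)²)]
Numerator: 8×4026 − 129×236 = 1764
Denominator: √[(18200 − 16641)(58144 − 55696)] = √[1559 × 2448] = 1953.5690
r = 1764 / 1953.5690 ≈ 0.903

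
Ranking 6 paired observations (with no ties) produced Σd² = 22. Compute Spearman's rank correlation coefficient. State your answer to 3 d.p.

0.371

ρ = 1 − 6Σd² / [n(n²−1)] = 1 − 6×22 / (6×35)
  = 1 − 132/210 = 1 − 0.6286 ≈ 0.371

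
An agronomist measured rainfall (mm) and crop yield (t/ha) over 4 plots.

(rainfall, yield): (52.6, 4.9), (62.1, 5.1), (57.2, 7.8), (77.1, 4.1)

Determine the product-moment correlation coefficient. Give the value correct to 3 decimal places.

-0.517

n = 4, Σx = 249, Σy = 21.9, Σx² = 15839.42, Σy² = 127.67, Σxy = 1336.72
nΣxy − ΣxΣy = 5346.88 − 5453.1 = -106.22
nΣx² − (Σx)² = 63357.68 − 62001 = 1356.68; nΣy² − (Σy)² = 510.68 − 479.61 = 31.07
r = -106.22 / √(1356.68 × 31.07) = -106.22 / 205.3096 ≈ -0.517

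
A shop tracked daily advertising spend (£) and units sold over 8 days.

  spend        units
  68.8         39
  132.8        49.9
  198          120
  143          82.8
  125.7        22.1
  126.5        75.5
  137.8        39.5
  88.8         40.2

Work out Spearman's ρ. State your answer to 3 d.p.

0.738

Rank spend: 1, 5, 8, 7, 3, 4, 6, 2
Rank units: 2, 5, 8, 7, 1, 6, 3, 4
d = rank(spend) − rank(units): -1, 0, 0, 0, 2, -2, 3, -2; Σd² = 22
ρ = 1 − 6Σd² / [n(n²−1)] = 1 − 6×22 / (8×63) = 1 − 132/504 ≈ 0.738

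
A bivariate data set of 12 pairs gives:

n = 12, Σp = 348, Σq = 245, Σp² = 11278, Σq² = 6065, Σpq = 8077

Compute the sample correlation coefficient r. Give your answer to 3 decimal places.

0.866

r = (nΣpq − ΣpΣq) / √[(nΣp² − (Σp)²)(nΣq² − (Σq)²)]
Numerator: 12×8077 − 348×245 = 11664
Denominator: √[(135336 − 121104)(72780 − 60025)] = √[14232 × 12755] = 13473.2758
r = 11664 / 13473.2758 ≈ 0.866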